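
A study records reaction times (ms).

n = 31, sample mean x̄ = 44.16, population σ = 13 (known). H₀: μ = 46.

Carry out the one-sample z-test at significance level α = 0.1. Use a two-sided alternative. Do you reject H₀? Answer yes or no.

reject H₀: no

SE = σ/√n = 13/√31 = 2.3349
z = (x̄−μ₀)/SE = (44.16−46)/2.3349 = -0.7881
p-value (two-sided) = 0.43067
At α=0.1: p ≥ α → fail to reject H₀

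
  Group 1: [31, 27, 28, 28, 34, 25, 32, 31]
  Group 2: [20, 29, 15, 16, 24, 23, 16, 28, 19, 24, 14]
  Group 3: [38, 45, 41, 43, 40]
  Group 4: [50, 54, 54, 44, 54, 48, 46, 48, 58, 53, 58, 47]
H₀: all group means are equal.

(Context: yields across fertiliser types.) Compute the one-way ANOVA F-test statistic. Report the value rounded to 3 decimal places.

Group means [29.50, 20.73, 41.40, 51.17], grand mean 35.694
SSB = Σnᵢ(x̄ᵢ−x̄)² = 5806.590; SSW = ΣΣ(x−x̄ᵢ)² = 603.048
MSB = 5806.590/3 = 1935.5301; MSW = 603.048/32 = 18.8453
F = MSB/MSW = 102.7064
df = (3, 32)

test statistic = 102.706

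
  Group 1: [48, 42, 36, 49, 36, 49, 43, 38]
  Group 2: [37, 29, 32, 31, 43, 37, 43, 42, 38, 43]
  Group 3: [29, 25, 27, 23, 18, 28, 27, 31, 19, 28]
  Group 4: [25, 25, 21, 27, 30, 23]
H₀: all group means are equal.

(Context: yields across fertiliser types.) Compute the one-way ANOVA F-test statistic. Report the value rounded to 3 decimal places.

test statistic = 27.175

Group means [42.62, 37.50, 25.50, 25.17], grand mean 33.000
SSB = Σnᵢ(x̄ᵢ−x̄)² = 1874.292; SSW = ΣΣ(x−x̄ᵢ)² = 689.708
MSB = 1874.292/3 = 624.7639; MSW = 689.708/30 = 22.9903
F = MSB/MSW = 27.1751
df = (3, 30)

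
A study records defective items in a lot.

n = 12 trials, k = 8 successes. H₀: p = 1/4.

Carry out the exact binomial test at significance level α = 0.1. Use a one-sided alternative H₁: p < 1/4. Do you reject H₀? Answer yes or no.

Exact binomial: n=12, k=8, p₀=1/4=0.2500
P(X≤8) from Σ C(n,i)·p₀^i·(1−p₀)^(n−i)
p-value (one-sided, H₁ less) = 0.99961
At α=0.1: p ≥ α → fail to reject H₀

reject H₀: no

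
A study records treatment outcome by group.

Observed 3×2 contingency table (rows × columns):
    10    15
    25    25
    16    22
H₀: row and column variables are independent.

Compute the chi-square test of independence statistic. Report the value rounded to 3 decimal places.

Row totals [25, 50, 38], col totals [51, 62], n=113
χ² = (10−11.28)²/11.28 + (15−13.72)²/13.72 + (25−22.57)²/22.57 + (25−27.43)²/27.43 + (16−17.15)²/17.15 + (22−20.85)²/20.85 = 0.8850
df = 2

test statistic = 0.885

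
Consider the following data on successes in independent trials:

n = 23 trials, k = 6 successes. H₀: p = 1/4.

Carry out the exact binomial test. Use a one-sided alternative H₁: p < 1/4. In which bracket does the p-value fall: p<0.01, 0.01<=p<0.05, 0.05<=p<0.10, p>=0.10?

p-value bracket: p>=0.10

Exact binomial: n=23, k=6, p₀=1/4=0.2500
P(X≤6) from Σ C(n,i)·p₀^i·(1−p₀)^(n−i)
p-value (one-sided, H₁ less) = 0.65373
→ bracket: p>=0.10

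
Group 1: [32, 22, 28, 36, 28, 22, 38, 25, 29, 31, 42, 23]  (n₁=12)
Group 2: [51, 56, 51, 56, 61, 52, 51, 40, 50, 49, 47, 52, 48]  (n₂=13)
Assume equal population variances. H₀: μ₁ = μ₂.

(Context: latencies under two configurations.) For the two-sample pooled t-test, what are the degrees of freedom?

df = n₁ + n₂ − 2 = 12 + 13 − 2 = 23

degrees of freedom = 23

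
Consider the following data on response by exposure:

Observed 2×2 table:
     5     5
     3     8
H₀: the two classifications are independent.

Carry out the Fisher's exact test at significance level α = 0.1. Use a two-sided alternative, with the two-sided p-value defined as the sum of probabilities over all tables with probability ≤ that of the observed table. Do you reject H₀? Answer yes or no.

reject H₀: no

Margins: r₁=10, r₂=11, c₁=8, c₂=13, n=21
p_obs = C(10,5)·C(11,3)/C(21,8); sum pmf over tables with pmf ≤ p_obs
p-value (two-sided) = 0.38700
At α=0.1: p ≥ α → fail to reject H₀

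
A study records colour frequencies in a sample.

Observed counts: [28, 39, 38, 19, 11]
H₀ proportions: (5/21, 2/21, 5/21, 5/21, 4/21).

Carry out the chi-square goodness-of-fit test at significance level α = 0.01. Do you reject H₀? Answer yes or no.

n = 135; E_i = n·p_i = [32.14, 12.86, 32.14, 32.14, 25.71]
χ² = (28−32.14)²/32.14 + (39−12.86)²/12.86 + (38−32.14)²/32.14 + (19−32.14)²/32.14 + (11−25.71)²/25.71 = 68.5522
df = 4
p-value (upper-tail) = 0.00000
At α=0.01: p < α → reject H₀

reject H₀: yes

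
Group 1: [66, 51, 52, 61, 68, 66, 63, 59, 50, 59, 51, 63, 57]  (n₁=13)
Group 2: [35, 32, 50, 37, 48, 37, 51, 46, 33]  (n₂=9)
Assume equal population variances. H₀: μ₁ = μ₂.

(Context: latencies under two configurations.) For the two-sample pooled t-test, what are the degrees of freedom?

df = n₁ + n₂ − 2 = 13 + 9 − 2 = 20

degrees of freedom = 20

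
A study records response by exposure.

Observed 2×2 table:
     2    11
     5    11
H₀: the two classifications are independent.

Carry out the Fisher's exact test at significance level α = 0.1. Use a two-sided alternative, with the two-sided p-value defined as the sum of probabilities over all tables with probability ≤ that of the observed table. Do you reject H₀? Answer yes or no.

reject H₀: no

Margins: r₁=13, r₂=16, c₁=7, c₂=22, n=29
p_obs = C(13,2)·C(16,5)/C(29,7); sum pmf over tables with pmf ≤ p_obs
p-value (two-sided) = 0.40996
At α=0.1: p ≥ α → fail to reject H₀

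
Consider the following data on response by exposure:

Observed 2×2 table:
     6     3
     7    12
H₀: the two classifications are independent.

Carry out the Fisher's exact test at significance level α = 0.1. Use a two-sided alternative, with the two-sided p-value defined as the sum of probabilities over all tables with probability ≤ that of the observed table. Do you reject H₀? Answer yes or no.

Margins: r₁=9, r₂=19, c₁=13, c₂=15, n=28
p_obs = C(9,6)·C(19,7)/C(28,13); sum pmf over tables with pmf ≤ p_obs
p-value (two-sided) = 0.22754
At α=0.1: p ≥ α → fail to reject H₀

reject H₀: no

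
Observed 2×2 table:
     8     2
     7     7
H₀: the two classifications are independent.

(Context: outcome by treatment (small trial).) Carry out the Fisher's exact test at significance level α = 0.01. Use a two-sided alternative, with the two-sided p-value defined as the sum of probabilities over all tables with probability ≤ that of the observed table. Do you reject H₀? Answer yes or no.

reject H₀: no

Margins: r₁=10, r₂=14, c₁=15, c₂=9, n=24
p_obs = C(10,8)·C(14,7)/C(24,15); sum pmf over tables with pmf ≤ p_obs
p-value (two-sided) = 0.20992
At α=0.01: p ≥ α → fail to reject H₀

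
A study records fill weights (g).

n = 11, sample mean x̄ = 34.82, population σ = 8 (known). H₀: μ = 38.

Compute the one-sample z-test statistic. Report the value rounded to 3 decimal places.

test statistic = -1.318

SE = σ/√n = 8/√11 = 2.4121
z = (x̄−μ₀)/SE = (34.82−38)/2.4121 = -1.3184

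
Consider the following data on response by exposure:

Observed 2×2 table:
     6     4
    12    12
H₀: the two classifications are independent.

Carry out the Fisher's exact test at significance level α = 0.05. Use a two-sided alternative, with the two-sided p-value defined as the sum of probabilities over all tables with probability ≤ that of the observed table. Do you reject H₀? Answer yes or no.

Margins: r₁=10, r₂=24, c₁=18, c₂=16, n=34
p_obs = C(10,6)·C(24,12)/C(34,18); sum pmf over tables with pmf ≤ p_obs
p-value (two-sided) = 0.71459
At α=0.05: p ≥ α → fail to reject H₀

reject H₀: no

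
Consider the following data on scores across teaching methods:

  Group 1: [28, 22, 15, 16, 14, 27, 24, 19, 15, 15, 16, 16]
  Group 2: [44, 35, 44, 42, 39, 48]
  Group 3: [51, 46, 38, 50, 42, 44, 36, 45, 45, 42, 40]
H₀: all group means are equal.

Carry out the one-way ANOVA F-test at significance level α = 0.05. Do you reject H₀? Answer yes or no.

Group means [18.92, 42.00, 43.55], grand mean 33.034
SSB = Σnᵢ(x̄ᵢ−x̄)² = 4089.322; SSW = ΣΣ(x−x̄ᵢ)² = 593.644
MSB = 4089.322/2 = 2044.6608; MSW = 593.644/26 = 22.8325
F = MSB/MSW = 89.5506
df = (2, 26)
p-value (upper-tail) = 0.00000
At α=0.05: p < α → reject H₀

reject H₀: yes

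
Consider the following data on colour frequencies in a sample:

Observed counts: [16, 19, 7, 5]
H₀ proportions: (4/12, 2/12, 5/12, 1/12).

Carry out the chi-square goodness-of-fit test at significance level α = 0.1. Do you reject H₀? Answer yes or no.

reject H₀: yes

n = 47; E_i = n·p_i = [15.67, 7.83, 19.58, 3.92]
χ² = (16−15.67)²/15.67 + (19−7.83)²/7.83 + (7−19.58)²/19.58 + (5−3.92)²/3.92 = 24.3106
df = 3
p-value (upper-tail) = 0.00002
At α=0.1: p < α → reject H₀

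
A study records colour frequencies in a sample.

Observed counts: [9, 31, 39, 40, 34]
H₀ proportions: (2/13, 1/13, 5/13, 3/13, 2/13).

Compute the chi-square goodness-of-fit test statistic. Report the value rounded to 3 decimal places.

test statistic = 52.369

n = 153; E_i = n·p_i = [23.54, 11.77, 58.85, 35.31, 23.54]
χ² = (9−23.54)²/23.54 + (31−11.77)²/11.77 + (39−58.85)²/58.85 + (40−35.31)²/35.31 + (34−23.54)²/23.54 = 52.3688
df = 4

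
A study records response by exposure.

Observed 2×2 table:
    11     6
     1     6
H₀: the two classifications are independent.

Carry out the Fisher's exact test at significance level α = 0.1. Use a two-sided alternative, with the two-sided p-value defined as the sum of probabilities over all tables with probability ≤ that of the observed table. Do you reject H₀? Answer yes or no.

Margins: r₁=17, r₂=7, c₁=12, c₂=12, n=24
p_obs = C(17,11)·C(7,1)/C(24,12); sum pmf over tables with pmf ≤ p_obs
p-value (two-sided) = 0.06865
At α=0.1: p < α → reject H₀

reject H₀: yes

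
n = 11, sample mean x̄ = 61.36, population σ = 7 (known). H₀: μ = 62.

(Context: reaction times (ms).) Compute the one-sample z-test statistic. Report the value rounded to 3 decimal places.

test statistic = -0.303

SE = σ/√n = 7/√11 = 2.1106
z = (x̄−μ₀)/SE = (61.36−62)/2.1106 = -0.3032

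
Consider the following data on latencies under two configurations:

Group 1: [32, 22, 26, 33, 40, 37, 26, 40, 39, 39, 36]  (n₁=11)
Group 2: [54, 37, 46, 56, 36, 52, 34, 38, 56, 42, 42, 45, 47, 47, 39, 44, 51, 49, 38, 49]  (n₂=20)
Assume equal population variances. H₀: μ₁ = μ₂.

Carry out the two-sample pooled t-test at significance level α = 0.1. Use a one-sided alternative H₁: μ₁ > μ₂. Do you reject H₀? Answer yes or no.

x̄₁=33.636, s₁=6.407, n₁=11
x̄₂=45.100, s₂=6.758, n₂=20
s_p² = [10·6.407² + 19·6.758²]/29 = 44.0809
SE = √(s_p²·(1/11+1/20)) = 2.4923
t = (33.636−45.100)/2.4923 = -4.5997
df = 29
p-value (one-sided, H₁ greater) = 0.99996
At α=0.1: p ≥ α → fail to reject H₀

reject H₀: no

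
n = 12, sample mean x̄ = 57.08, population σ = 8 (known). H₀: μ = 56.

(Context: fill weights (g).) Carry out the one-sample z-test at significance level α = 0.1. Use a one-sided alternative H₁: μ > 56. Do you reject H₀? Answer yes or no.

SE = σ/√n = 8/√12 = 2.3094
z = (x̄−μ₀)/SE = (57.08−56)/2.3094 = 0.4677
p-value (one-sided, H₁ greater) = 0.32002
At α=0.1: p ≥ α → fail to reject H₀

reject H₀: no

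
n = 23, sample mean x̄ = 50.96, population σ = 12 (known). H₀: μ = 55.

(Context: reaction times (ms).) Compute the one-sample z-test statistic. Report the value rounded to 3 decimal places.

SE = σ/√n = 12/√23 = 2.5022
z = (x̄−μ₀)/SE = (50.96−55)/2.5022 = -1.6146

test statistic = -1.615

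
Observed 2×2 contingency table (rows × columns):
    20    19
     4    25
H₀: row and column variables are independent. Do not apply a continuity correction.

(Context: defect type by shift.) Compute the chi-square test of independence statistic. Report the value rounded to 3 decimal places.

test statistic = 10.236

Row totals [39, 29], col totals [24, 44], n=68
χ² = (20−13.76)²/13.76 + (19−25.24)²/25.24 + (4−10.24)²/10.24 + (25−18.76)²/18.76 = 10.2356
df = 1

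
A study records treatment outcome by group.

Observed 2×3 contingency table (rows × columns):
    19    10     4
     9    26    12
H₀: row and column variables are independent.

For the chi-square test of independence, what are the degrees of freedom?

df = (r−1)(c−1) = (2−1)·(3−1) = 2

degrees of freedom = 2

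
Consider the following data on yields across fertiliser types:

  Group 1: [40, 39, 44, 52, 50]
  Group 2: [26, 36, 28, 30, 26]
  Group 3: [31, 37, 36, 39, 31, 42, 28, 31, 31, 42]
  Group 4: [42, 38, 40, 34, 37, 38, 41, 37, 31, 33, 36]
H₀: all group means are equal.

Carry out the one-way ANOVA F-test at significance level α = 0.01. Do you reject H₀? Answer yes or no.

Group means [45.00, 29.20, 34.80, 37.00], grand mean 36.323
SSB = Σnᵢ(x̄ᵢ−x̄)² = 658.374; SSW = ΣΣ(x−x̄ᵢ)² = 550.400
MSB = 658.374/3 = 219.4581; MSW = 550.400/27 = 20.3852
F = MSB/MSW = 10.7656
df = (3, 27)
p-value (upper-tail) = 0.00008
At α=0.01: p < α → reject H₀

reject H₀: yes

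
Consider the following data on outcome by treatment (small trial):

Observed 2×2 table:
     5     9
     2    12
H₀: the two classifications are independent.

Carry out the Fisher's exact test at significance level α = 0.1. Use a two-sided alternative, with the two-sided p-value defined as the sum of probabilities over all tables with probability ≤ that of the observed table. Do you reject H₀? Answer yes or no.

Margins: r₁=14, r₂=14, c₁=7, c₂=21, n=28
p_obs = C(14,5)·C(14,2)/C(28,7); sum pmf over tables with pmf ≤ p_obs
p-value (two-sided) = 0.38454
At α=0.1: p ≥ α → fail to reject H₀

reject H₀: no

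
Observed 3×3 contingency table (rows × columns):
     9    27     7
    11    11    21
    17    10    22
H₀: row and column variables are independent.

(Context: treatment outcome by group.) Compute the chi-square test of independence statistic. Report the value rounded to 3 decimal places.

Row totals [43, 43, 49], col totals [37, 48, 50], n=135
χ² = (9−11.79)²/11.79 + (27−15.29)²/15.29 + (7−15.93)²/15.93 + (11−11.79)²/11.79 + (11−15.29)²/15.29 + (21−15.93)²/15.93 + (17−13.43)²/13.43 + (10−17.42)²/17.42 + (22−18.15)²/18.15 = 22.4323
df = 4

test statistic = 22.432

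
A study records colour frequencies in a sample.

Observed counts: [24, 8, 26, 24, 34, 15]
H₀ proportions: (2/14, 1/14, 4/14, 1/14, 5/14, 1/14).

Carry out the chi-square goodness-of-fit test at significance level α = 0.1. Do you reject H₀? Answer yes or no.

n = 131; E_i = n·p_i = [18.71, 9.36, 37.43, 9.36, 46.79, 9.36]
χ² = (24−18.71)²/18.71 + (8−9.36)²/9.36 + (26−37.43)²/37.43 + (24−9.36)²/9.36 + (34−46.79)²/46.79 + (15−9.36)²/9.36 = 34.9908
df = 5
p-value (upper-tail) = 0.00000
At α=0.1: p < α → reject H₀

reject H₀: yes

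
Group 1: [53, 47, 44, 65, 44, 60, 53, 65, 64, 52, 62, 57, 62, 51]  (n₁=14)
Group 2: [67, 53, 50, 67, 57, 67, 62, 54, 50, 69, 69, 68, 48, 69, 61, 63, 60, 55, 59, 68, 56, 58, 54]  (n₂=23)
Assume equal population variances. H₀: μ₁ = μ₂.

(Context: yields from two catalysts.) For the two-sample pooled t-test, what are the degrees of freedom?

degrees of freedom = 35

df = n₁ + n₂ − 2 = 14 + 23 − 2 = 35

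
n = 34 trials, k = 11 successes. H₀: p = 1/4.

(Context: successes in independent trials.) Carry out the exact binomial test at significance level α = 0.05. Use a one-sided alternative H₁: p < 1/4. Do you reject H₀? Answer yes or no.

reject H₀: no

Exact binomial: n=34, k=11, p₀=1/4=0.2500
P(X≤11) from Σ C(n,i)·p₀^i·(1−p₀)^(n−i)
p-value (one-sided, H₁ less) = 0.88070
At α=0.05: p ≥ α → fail to reject H₀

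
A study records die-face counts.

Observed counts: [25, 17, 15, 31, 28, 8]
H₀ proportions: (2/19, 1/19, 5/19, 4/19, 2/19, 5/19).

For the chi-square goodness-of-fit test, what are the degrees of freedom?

df = k − 1 = 6 − 1 = 5

degrees of freedom = 5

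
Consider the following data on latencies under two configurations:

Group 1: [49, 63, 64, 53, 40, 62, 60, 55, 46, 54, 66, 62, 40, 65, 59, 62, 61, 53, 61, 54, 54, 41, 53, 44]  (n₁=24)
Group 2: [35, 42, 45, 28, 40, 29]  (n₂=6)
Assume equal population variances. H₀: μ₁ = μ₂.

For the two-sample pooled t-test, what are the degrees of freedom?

df = n₁ + n₂ − 2 = 24 + 6 − 2 = 28

degrees of freedom = 28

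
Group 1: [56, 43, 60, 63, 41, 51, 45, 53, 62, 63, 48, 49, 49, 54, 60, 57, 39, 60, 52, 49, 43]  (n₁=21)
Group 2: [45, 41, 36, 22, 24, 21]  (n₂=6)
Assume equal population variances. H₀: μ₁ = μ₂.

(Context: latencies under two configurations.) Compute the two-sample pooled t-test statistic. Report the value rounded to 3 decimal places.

x̄₁=52.238, s₁=7.496, n₁=21
x̄₂=31.500, s₂=10.483, n₂=6
s_p² = [20·7.496² + 5·10.483²]/25 = 66.9324
SE = √(s_p²·(1/21+1/6)) = 3.7872
t = (52.238−31.500)/3.7872 = 5.4759
df = 25

test statistic = 5.476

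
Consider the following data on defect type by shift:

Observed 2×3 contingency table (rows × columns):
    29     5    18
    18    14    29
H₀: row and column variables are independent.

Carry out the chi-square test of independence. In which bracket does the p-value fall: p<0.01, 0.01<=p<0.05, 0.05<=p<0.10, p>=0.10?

p-value bracket: 0.01<=p<0.05

Row totals [52, 61], col totals [47, 19, 47], n=113
χ² = (29−21.63)²/21.63 + (5−8.74)²/8.74 + (18−21.63)²/21.63 + (18−25.37)²/25.37 + (14−10.26)²/10.26 + (29−25.37)²/25.37 = 8.7508
df = 2
p-value (upper-tail) = 0.01258
→ bracket: 0.01<=p<0.05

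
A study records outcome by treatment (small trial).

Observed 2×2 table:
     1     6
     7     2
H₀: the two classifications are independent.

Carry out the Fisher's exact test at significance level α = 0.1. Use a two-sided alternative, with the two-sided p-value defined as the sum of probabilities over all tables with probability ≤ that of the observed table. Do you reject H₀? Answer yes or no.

Margins: r₁=7, r₂=9, c₁=8, c₂=8, n=16
p_obs = C(7,1)·C(9,7)/C(16,8); sum pmf over tables with pmf ≤ p_obs
p-value (two-sided) = 0.04056
At α=0.1: p < α → reject H₀

reject H₀: yes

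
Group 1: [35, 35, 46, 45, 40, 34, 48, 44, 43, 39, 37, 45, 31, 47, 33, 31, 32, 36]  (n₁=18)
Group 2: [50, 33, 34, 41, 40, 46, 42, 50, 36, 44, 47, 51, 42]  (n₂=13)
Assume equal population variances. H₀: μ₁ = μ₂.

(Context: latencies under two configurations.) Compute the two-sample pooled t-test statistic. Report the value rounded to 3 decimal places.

x̄₁=38.944, s₁=5.896, n₁=18
x̄₂=42.769, s₂=6.002, n₂=13
s_p² = [17·5.896² + 12·6.002²]/29 = 35.2846
SE = √(s_p²·(1/18+1/13)) = 2.1620
t = (38.944−42.769)/2.1620 = -1.7691
df = 29

test statistic = -1.769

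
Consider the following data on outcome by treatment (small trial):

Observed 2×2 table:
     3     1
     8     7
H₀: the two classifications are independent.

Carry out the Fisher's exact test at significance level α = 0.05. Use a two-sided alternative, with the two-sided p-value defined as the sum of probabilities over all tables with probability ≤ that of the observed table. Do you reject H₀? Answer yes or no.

reject H₀: no

Margins: r₁=4, r₂=15, c₁=11, c₂=8, n=19
p_obs = C(4,3)·C(15,8)/C(19,11); sum pmf over tables with pmf ≤ p_obs
p-value (two-sided) = 0.60268
At α=0.05: p ≥ α → fail to reject H₀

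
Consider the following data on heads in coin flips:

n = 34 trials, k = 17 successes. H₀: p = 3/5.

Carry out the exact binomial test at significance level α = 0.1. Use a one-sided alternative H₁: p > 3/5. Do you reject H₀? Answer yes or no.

reject H₀: no

Exact binomial: n=34, k=17, p₀=3/5=0.6000
P(X≥17) from Σ C(n,i)·p₀^i·(1−p₀)^(n−i)
p-value (one-sided, H₁ greater) = 0.91283
At α=0.1: p ≥ α → fail to reject H₀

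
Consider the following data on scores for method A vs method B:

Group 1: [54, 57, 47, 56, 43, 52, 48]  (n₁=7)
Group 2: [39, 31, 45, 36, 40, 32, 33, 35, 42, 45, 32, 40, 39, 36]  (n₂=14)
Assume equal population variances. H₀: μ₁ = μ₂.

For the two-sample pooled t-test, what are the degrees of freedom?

df = n₁ + n₂ − 2 = 7 + 14 − 2 = 19

degrees of freedom = 19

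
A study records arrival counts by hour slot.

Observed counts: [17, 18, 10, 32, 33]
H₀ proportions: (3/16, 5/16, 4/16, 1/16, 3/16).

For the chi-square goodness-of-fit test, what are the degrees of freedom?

degrees of freedom = 4

df = k − 1 = 5 − 1 = 4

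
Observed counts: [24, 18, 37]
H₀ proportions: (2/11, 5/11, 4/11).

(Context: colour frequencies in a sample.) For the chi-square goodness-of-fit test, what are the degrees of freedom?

df = k − 1 = 3 − 1 = 2

degrees of freedom = 2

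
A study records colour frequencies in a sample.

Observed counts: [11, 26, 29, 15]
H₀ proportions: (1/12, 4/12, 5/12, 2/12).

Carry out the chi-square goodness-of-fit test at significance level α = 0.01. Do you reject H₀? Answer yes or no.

reject H₀: no

n = 81; E_i = n·p_i = [6.75, 27.00, 33.75, 13.50]
χ² = (11−6.75)²/6.75 + (26−27.00)²/27.00 + (29−33.75)²/33.75 + (15−13.50)²/13.50 = 3.5481
df = 3
p-value (upper-tail) = 0.31457
At α=0.01: p ≥ α → fail to reject H₀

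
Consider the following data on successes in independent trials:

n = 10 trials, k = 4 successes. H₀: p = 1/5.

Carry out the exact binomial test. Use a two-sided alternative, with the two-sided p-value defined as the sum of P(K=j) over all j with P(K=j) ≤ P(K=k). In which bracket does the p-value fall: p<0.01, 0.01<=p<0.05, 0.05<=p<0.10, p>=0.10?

p-value bracket: p>=0.10

Exact binomial: n=10, k=4, p₀=1/5=0.2000
P(X=j) = C(n,j)·p₀^j·(1−p₀)^(n−j); p = Σ P(X=j) over j with P(X=j) ≤ P(X=4)
p-value (two-sided) = 0.12087
→ bracket: p>=0.10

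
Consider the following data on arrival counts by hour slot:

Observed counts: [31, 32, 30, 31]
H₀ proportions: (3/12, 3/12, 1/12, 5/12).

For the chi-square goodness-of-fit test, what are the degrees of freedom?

df = k − 1 = 4 − 1 = 3

degrees of freedom = 3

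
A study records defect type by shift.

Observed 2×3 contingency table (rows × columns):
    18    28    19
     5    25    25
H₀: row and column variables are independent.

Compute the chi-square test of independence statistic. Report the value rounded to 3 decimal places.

test statistic = 7.555

Row totals [65, 55], col totals [23, 53, 44], n=120
χ² = (18−12.46)²/12.46 + (28−28.71)²/28.71 + (19−23.83)²/23.83 + (5−10.54)²/10.54 + (25−24.29)²/24.29 + (25−20.17)²/20.17 = 7.5550
df = 2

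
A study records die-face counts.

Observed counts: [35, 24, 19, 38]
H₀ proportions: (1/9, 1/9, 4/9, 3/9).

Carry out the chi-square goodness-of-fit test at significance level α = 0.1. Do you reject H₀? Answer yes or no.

reject H₀: yes

n = 116; E_i = n·p_i = [12.89, 12.89, 51.56, 38.67]
χ² = (35−12.89)²/12.89 + (24−12.89)²/12.89 + (19−51.56)²/51.56 + (38−38.67)²/38.67 = 68.0797
df = 3
p-value (upper-tail) = 0.00000
At α=0.1: p < α → reject H₀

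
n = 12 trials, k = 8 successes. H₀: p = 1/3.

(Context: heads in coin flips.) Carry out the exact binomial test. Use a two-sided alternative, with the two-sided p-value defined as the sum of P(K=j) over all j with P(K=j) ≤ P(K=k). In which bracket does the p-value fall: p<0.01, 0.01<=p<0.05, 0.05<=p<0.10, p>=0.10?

p-value bracket: 0.01<=p<0.05

Exact binomial: n=12, k=8, p₀=1/3=0.3333
P(X=j) = C(n,j)·p₀^j·(1−p₀)^(n−j); p = Σ P(X=j) over j with P(X=j) ≤ P(X=8)
p-value (two-sided) = 0.02647
→ bracket: 0.01<=p<0.05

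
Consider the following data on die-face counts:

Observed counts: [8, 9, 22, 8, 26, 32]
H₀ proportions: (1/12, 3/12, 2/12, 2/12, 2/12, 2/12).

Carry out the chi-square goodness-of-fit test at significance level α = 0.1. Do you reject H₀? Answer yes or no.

n = 105; E_i = n·p_i = [8.75, 26.25, 17.50, 17.50, 17.50, 17.50]
χ² = (8−8.75)²/8.75 + (9−26.25)²/26.25 + (22−17.50)²/17.50 + (8−17.50)²/17.50 + (26−17.50)²/17.50 + (32−17.50)²/17.50 = 33.8571
df = 5
p-value (upper-tail) = 0.00000
At α=0.1: p < α → reject H₀

reject H₀: yes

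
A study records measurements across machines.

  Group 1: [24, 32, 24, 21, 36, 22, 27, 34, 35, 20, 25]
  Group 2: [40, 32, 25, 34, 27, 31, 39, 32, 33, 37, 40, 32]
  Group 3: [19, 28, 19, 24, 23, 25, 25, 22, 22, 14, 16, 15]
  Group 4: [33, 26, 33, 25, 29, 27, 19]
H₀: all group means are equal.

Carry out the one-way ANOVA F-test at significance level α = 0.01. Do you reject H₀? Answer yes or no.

reject H₀: yes

Group means [27.27, 33.50, 21.00, 27.43], grand mean 27.286
SSB = Σnᵢ(x̄ᵢ−x̄)² = 937.675; SSW = ΣΣ(x−x̄ᵢ)² = 962.896
MSB = 937.675/3 = 312.5584; MSW = 962.896/38 = 25.3394
F = MSB/MSW = 12.3349
df = (3, 38)
p-value (upper-tail) = 0.00001
At α=0.01: p < α → reject H₀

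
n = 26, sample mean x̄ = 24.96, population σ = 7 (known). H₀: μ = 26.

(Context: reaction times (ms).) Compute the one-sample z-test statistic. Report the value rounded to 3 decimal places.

SE = σ/√n = 7/√26 = 1.3728
z = (x̄−μ₀)/SE = (24.96−26)/1.3728 = -0.7576

test statistic = -0.758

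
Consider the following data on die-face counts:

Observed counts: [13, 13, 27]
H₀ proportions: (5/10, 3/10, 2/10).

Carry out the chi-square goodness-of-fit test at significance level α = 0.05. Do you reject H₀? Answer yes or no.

n = 53; E_i = n·p_i = [26.50, 15.90, 10.60]
χ² = (13−26.50)²/26.50 + (13−15.90)²/15.90 + (27−10.60)²/10.60 = 32.7799
df = 2
p-value (upper-tail) = 0.00000
At α=0.05: p < α → reject H₀

reject H₀: yes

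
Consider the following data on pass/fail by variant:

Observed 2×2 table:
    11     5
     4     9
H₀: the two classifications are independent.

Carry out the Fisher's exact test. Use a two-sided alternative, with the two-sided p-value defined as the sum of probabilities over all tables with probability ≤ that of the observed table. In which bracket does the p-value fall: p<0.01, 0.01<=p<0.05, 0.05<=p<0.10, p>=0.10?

Margins: r₁=16, r₂=13, c₁=15, c₂=14, n=29
p_obs = C(16,11)·C(13,4)/C(29,15); sum pmf over tables with pmf ≤ p_obs
p-value (two-sided) = 0.06560
→ bracket: 0.05<=p<0.10

p-value bracket: 0.05<=p<0.10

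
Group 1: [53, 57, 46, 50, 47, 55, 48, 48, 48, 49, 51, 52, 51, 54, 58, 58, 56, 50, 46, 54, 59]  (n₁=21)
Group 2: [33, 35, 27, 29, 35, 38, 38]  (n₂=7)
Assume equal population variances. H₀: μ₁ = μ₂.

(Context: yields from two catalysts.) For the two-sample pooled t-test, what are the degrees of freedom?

df = n₁ + n₂ − 2 = 21 + 7 − 2 = 26

degrees of freedom = 26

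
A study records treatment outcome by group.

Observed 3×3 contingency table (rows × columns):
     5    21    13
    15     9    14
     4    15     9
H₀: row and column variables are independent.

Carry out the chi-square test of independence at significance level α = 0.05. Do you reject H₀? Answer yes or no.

reject H₀: yes

Row totals [39, 38, 28], col totals [24, 45, 36], n=105
χ² = (5−8.91)²/8.91 + (21−16.71)²/16.71 + (13−13.37)²/13.37 + (15−8.69)²/8.69 + (9−16.29)²/16.29 + (14−13.03)²/13.03 + (4−6.40)²/6.40 + (15−12.00)²/12.00 + (9−9.60)²/9.60 = 12.4376
df = 4
p-value (upper-tail) = 0.01438
At α=0.05: p < α → reject H₀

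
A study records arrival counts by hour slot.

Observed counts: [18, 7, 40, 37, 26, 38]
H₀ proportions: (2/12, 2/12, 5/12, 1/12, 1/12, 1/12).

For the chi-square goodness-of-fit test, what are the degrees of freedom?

df = k − 1 = 6 − 1 = 5

degrees of freedom = 5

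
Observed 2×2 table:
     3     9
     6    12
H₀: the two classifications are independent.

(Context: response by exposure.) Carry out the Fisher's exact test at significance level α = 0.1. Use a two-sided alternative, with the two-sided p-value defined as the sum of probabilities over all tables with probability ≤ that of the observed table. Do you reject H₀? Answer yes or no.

reject H₀: no

Margins: r₁=12, r₂=18, c₁=9, c₂=21, n=30
p_obs = C(12,3)·C(18,6)/C(30,9); sum pmf over tables with pmf ≤ p_obs
p-value (two-sided) = 0.70356
At α=0.1: p ≥ α → fail to reject H₀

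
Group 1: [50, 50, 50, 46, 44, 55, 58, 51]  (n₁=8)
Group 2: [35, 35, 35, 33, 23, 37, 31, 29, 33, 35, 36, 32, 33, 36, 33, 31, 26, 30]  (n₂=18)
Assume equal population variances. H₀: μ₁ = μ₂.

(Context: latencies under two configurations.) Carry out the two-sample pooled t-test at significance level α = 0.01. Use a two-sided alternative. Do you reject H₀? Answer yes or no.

reject H₀: yes

x̄₁=50.500, s₁=4.472, n₁=8
x̄₂=32.389, s₂=3.648, n₂=18
s_p² = [7·4.472² + 17·3.648²]/24 = 15.2616
SE = √(s_p²·(1/8+1/18)) = 1.6600
t = (50.500−32.389)/1.6600 = 10.9104
df = 24
p-value (two-sided) = 0.00000
At α=0.01: p < α → reject H₀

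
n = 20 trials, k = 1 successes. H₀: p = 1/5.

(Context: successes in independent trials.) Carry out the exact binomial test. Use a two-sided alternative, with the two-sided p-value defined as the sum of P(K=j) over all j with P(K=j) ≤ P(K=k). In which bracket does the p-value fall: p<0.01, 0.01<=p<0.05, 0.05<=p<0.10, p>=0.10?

p-value bracket: p>=0.10

Exact binomial: n=20, k=1, p₀=1/5=0.2000
P(X=j) = C(n,j)·p₀^j·(1−p₀)^(n−j); p = Σ P(X=j) over j with P(X=j) ≤ P(X=1)
p-value (two-sided) = 0.15587
→ bracket: p>=0.10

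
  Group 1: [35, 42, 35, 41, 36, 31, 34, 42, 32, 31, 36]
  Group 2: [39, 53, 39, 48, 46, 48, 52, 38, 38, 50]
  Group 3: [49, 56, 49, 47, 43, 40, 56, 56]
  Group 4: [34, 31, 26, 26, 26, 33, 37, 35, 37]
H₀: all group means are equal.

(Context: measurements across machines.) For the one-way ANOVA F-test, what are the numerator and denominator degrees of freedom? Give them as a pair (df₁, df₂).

k = 4 groups, N = 38 total
df = (k−1, N−k) = (4−1, 38−4) = (3, 34)

degrees of freedom = [3, 34]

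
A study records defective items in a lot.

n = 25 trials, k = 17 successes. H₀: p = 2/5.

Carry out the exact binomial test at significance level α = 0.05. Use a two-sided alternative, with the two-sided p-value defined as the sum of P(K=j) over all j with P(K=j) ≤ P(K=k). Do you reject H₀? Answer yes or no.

reject H₀: yes

Exact binomial: n=25, k=17, p₀=2/5=0.4000
P(X=j) = C(n,j)·p₀^j·(1−p₀)^(n−j); p = Σ P(X=j) over j with P(X=j) ≤ P(X=17)
p-value (two-sided) = 0.00669
At α=0.05: p < α → reject H₀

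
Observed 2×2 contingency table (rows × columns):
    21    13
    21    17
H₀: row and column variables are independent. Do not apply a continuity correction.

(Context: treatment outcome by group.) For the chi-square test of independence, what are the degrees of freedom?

df = (r−1)(c−1) = (2−1)·(2−1) = 1

degrees of freedom = 1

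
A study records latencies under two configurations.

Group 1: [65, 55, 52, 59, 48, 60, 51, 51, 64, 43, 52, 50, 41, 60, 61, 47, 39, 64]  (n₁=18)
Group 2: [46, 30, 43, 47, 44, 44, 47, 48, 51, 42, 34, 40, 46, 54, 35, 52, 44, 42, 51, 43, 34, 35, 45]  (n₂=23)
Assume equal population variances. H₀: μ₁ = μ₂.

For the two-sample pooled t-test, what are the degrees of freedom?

df = n₁ + n₂ − 2 = 18 + 23 − 2 = 39

degrees of freedom = 39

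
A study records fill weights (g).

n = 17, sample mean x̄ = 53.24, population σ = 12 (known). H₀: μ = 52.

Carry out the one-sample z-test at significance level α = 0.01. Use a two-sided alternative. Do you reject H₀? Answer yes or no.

reject H₀: no

SE = σ/√n = 12/√17 = 2.9104
z = (x̄−μ₀)/SE = (53.24−52)/2.9104 = 0.4261
p-value (two-sided) = 0.67007
At α=0.01: p ≥ α → fail to reject H₀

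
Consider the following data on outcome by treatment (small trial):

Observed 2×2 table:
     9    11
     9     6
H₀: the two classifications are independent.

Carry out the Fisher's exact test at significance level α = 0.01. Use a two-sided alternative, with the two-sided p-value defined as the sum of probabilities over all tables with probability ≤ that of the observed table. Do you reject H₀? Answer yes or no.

reject H₀: no

Margins: r₁=20, r₂=15, c₁=18, c₂=17, n=35
p_obs = C(20,9)·C(15,9)/C(35,18); sum pmf over tables with pmf ≤ p_obs
p-value (two-sided) = 0.49979
At α=0.01: p ≥ α → fail to reject H₀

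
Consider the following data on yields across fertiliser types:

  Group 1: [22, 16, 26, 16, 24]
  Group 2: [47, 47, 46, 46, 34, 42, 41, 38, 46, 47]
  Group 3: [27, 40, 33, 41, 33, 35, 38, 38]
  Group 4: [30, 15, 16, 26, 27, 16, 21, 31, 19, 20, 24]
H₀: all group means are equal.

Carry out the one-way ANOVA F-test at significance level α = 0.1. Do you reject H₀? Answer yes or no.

reject H₀: yes

Group means [20.80, 43.40, 35.62, 22.27], grand mean 31.412
SSB = Σnᵢ(x̄ᵢ−x̄)² = 3060.978; SSW = ΣΣ(x−x̄ᵢ)² = 741.257
MSB = 3060.978/3 = 1020.3262; MSW = 741.257/30 = 24.7086
F = MSB/MSW = 41.2944
df = (3, 30)
p-value (upper-tail) = 0.00000
At α=0.1: p < α → reject H₀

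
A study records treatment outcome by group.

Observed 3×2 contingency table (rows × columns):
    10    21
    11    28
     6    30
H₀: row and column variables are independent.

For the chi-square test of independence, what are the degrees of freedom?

df = (r−1)(c−1) = (3−1)·(2−1) = 2

degrees of freedom = 2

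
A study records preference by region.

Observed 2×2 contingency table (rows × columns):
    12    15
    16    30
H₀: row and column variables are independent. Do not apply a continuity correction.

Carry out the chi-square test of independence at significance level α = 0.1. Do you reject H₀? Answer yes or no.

Row totals [27, 46], col totals [28, 45], n=73
χ² = (12−10.36)²/10.36 + (15−16.64)²/16.64 + (16−17.64)²/17.64 + (30−28.36)²/28.36 = 0.6717
df = 1
p-value (upper-tail) = 0.41245
At α=0.1: p ≥ α → fail to reject H₀

reject H₀: no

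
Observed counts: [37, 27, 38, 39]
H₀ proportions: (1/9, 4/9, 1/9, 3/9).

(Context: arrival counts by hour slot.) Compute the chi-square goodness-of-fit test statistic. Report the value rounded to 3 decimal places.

test statistic = 82.548

n = 141; E_i = n·p_i = [15.67, 62.67, 15.67, 47.00]
χ² = (37−15.67)²/15.67 + (27−62.67)²/62.67 + (38−15.67)²/15.67 + (39−47.00)²/47.00 = 82.5479
df = 3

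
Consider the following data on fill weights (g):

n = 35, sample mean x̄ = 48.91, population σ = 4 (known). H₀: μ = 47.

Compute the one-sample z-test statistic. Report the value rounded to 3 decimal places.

test statistic = 2.825

SE = σ/√n = 4/√35 = 0.6761
z = (x̄−μ₀)/SE = (48.91−47)/0.6761 = 2.8249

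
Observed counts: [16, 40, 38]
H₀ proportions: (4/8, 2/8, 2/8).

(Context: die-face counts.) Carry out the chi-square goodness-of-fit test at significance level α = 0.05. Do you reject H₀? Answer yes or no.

n = 94; E_i = n·p_i = [47.00, 23.50, 23.50]
χ² = (16−47.00)²/47.00 + (40−23.50)²/23.50 + (38−23.50)²/23.50 = 40.9787
df = 2
p-value (upper-tail) = 0.00000
At α=0.05: p < α → reject H₀

reject H₀: yes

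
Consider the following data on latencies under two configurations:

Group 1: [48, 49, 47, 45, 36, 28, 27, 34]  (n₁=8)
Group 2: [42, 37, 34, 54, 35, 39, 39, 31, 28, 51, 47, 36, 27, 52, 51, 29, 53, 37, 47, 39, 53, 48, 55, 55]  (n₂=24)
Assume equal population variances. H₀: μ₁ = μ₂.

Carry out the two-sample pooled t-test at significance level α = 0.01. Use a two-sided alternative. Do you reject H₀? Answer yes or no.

x̄₁=39.250, s₁=9.099, n₁=8
x̄₂=42.458, s₂=9.334, n₂=24
s_p² = [7·9.099² + 23·9.334²]/30 = 86.1153
SE = √(s_p²·(1/8+1/24)) = 3.7885
t = (39.250−42.458)/3.7885 = -0.8469
df = 30
p-value (two-sided) = 0.40377
At α=0.01: p ≥ α → fail to reject H₀

reject H₀: no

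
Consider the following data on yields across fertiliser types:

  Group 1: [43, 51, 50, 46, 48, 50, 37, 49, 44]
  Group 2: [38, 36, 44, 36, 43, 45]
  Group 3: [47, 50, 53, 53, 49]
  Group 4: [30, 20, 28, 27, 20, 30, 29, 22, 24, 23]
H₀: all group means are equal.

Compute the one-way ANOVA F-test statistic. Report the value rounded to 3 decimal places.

Group means [46.44, 40.33, 50.40, 25.30], grand mean 38.833
SSB = Σnᵢ(x̄ᵢ−x̄)² = 3035.311; SSW = ΣΣ(x−x̄ᵢ)² = 416.856
MSB = 3035.311/3 = 1011.7704; MSW = 416.856/26 = 16.0329
F = MSB/MSW = 63.1059
df = (3, 26)

test statistic = 63.106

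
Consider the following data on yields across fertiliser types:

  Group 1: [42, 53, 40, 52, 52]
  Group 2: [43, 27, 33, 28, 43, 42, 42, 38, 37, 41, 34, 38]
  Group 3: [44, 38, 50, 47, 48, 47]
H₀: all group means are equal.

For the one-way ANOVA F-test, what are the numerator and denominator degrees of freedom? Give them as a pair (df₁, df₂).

degrees of freedom = [2, 20]

k = 3 groups, N = 23 total
df = (k−1, N−k) = (3−1, 23−3) = (2, 20)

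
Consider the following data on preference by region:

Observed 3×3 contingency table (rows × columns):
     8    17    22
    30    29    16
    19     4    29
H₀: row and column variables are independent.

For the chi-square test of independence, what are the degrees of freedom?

df = (r−1)(c−1) = (3−1)·(3−1) = 4

degrees of freedom = 4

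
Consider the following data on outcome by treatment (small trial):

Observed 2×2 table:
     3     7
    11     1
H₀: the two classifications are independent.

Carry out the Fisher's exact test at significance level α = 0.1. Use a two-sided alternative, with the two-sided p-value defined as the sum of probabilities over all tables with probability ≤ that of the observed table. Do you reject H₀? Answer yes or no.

Margins: r₁=10, r₂=12, c₁=14, c₂=8, n=22
p_obs = C(10,3)·C(12,11)/C(22,14); sum pmf over tables with pmf ≤ p_obs
p-value (two-sided) = 0.00619
At α=0.1: p < α → reject H₀

reject H₀: yes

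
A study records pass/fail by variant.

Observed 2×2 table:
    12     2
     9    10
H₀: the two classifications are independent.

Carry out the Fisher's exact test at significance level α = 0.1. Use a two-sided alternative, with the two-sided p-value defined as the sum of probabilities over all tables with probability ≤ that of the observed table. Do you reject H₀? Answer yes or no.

Margins: r₁=14, r₂=19, c₁=21, c₂=12, n=33
p_obs = C(14,12)·C(19,9)/C(33,21); sum pmf over tables with pmf ≤ p_obs
p-value (two-sided) = 0.03279
At α=0.1: p < α → reject H₀

reject H₀: yes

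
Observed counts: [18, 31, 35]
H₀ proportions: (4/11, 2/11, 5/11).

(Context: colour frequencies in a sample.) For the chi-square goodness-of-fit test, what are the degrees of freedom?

degrees of freedom = 2

df = k − 1 = 3 − 1 = 2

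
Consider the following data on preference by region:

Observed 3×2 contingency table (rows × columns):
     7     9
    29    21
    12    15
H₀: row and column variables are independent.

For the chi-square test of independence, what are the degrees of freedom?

degrees of freedom = 2

df = (r−1)(c−1) = (3−1)·(2−1) = 2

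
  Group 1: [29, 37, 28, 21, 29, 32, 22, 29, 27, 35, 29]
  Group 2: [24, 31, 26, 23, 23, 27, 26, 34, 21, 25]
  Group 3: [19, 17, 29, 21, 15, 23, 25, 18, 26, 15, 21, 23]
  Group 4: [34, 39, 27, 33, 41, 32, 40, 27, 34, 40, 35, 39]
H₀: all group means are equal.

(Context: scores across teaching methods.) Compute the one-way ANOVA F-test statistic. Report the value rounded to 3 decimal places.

test statistic = 20.136

Group means [28.91, 26.00, 21.00, 35.08], grand mean 27.800
SSB = Σnᵢ(x̄ᵢ−x̄)² = 1237.374; SSW = ΣΣ(x−x̄ᵢ)² = 839.826
MSB = 1237.374/3 = 412.4581; MSW = 839.826/41 = 20.4836
F = MSB/MSW = 20.1361
df = (3, 41)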